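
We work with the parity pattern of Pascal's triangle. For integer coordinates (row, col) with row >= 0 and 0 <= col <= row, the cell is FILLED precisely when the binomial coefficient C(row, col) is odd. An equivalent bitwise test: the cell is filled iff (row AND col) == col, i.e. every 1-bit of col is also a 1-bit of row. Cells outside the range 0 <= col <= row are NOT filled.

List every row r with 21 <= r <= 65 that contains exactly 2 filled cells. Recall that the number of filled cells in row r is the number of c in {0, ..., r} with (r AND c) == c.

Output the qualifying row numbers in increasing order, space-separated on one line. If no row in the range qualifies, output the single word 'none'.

Answer: 32 64

Derivation:
Row r has 2^popcount(r) filled cells, so we need popcount(r) = log2(2) = 1.
Scan r = 21..65 and keep those with exactly 1 one-bits:
r=21=10101 popcount=3 -> skip
r=22=10110 popcount=3 -> skip
r=23=10111 popcount=4 -> skip
r=24=11000 popcount=2 -> skip
r=25=11001 popcount=3 -> skip
r=26=11010 popcount=3 -> skip
r=27=11011 popcount=4 -> skip
r=28=11100 popcount=3 -> skip
r=29=11101 popcount=4 -> skip
r=30=11110 popcount=4 -> skip
r=31=11111 popcount=5 -> skip
r=32=100000 popcount=1 -> KEEP
r=33=100001 popcount=2 -> skip
r=34=100010 popcount=2 -> skip
r=35=100011 popcount=3 -> skip
r=36=100100 popcount=2 -> skip
r=37=100101 popcount=3 -> skip
r=38=100110 popcount=3 -> skip
r=39=100111 popcount=4 -> skip
r=40=101000 popcount=2 -> skip
r=41=101001 popcount=3 -> skip
r=42=101010 popcount=3 -> skip
r=43=101011 popcount=4 -> skip
r=44=101100 popcount=3 -> skip
r=45=101101 popcount=4 -> skip
r=46=101110 popcount=4 -> skip
r=47=101111 popcount=5 -> skip
r=48=110000 popcount=2 -> skip
r=49=110001 popcount=3 -> skip
r=50=110010 popcount=3 -> skip
r=51=110011 popcount=4 -> skip
r=52=110100 popcount=3 -> skip
r=53=110101 popcount=4 -> skip
r=54=110110 popcount=4 -> skip
r=55=110111 popcount=5 -> skip
r=56=111000 popcount=3 -> skip
r=57=111001 popcount=4 -> skip
r=58=111010 popcount=4 -> skip
r=59=111011 popcount=5 -> skip
r=60=111100 popcount=4 -> skip
r=61=111101 popcount=5 -> skip
r=62=111110 popcount=5 -> skip
r=63=111111 popcount=6 -> skip
r=64=1000000 popcount=1 -> KEEP
r=65=1000001 popcount=2 -> skip
Kept rows: 32 64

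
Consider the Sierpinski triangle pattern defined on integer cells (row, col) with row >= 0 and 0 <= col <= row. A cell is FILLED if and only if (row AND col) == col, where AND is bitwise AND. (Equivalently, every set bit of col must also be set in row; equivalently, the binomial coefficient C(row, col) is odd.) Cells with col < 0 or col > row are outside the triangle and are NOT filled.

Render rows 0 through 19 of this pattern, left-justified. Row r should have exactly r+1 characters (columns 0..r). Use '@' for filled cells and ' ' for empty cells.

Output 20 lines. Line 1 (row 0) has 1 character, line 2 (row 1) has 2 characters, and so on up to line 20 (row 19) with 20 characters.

r0=0: @
r1=1: @@
r2=10: @ @
r3=11: @@@@
r4=100: @   @
r5=101: @@  @@
r6=110: @ @ @ @
r7=111: @@@@@@@@
r8=1000: @       @
r9=1001: @@      @@
r10=1010: @ @     @ @
r11=1011: @@@@    @@@@
r12=1100: @   @   @   @
r13=1101: @@  @@  @@  @@
r14=1110: @ @ @ @ @ @ @ @
r15=1111: @@@@@@@@@@@@@@@@
r16=10000: @               @
r17=10001: @@              @@
r18=10010: @ @             @ @
r19=10011: @@@@            @@@@

Answer: @
@@
@ @
@@@@
@   @
@@  @@
@ @ @ @
@@@@@@@@
@       @
@@      @@
@ @     @ @
@@@@    @@@@
@   @   @   @
@@  @@  @@  @@
@ @ @ @ @ @ @ @
@@@@@@@@@@@@@@@@
@               @
@@              @@
@ @             @ @
@@@@            @@@@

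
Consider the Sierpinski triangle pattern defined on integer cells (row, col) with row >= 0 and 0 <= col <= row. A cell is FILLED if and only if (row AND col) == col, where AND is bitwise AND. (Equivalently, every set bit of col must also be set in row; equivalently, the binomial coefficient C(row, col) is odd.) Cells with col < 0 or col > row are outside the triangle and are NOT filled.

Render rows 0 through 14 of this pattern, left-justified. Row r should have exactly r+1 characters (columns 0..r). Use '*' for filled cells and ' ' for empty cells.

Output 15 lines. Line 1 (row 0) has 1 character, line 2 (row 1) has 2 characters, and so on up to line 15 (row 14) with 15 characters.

Answer: *
**
* *
****
*   *
**  **
* * * *
********
*       *
**      **
* *     * *
****    ****
*   *   *   *
**  **  **  **
* * * * * * * *

Derivation:
r0=0: *
r1=1: **
r2=10: * *
r3=11: ****
r4=100: *   *
r5=101: **  **
r6=110: * * * *
r7=111: ********
r8=1000: *       *
r9=1001: **      **
r10=1010: * *     * *
r11=1011: ****    ****
r12=1100: *   *   *   *
r13=1101: **  **  **  **
r14=1110: * * * * * * * *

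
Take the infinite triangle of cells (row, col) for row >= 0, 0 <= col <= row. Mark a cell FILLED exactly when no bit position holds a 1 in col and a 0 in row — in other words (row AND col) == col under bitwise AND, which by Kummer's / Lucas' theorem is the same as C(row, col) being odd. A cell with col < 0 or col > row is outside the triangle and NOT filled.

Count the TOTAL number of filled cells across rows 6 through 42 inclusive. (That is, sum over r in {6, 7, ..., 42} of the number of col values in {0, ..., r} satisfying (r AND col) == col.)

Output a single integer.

Answer: 302

Derivation:
r6=110 pc2: +4 =4
r7=111 pc3: +8 =12
r8=1000 pc1: +2 =14
r9=1001 pc2: +4 =18
r10=1010 pc2: +4 =22
r11=1011 pc3: +8 =30
r12=1100 pc2: +4 =34
r13=1101 pc3: +8 =42
r14=1110 pc3: +8 =50
r15=1111 pc4: +16 =66
r16=10000 pc1: +2 =68
r17=10001 pc2: +4 =72
r18=10010 pc2: +4 =76
r19=10011 pc3: +8 =84
r20=10100 pc2: +4 =88
r21=10101 pc3: +8 =96
r22=10110 pc3: +8 =104
r23=10111 pc4: +16 =120
r24=11000 pc2: +4 =124
r25=11001 pc3: +8 =132
r26=11010 pc3: +8 =140
r27=11011 pc4: +16 =156
r28=11100 pc3: +8 =164
r29=11101 pc4: +16 =180
r30=11110 pc4: +16 =196
r31=11111 pc5: +32 =228
r32=100000 pc1: +2 =230
r33=100001 pc2: +4 =234
r34=100010 pc2: +4 =238
r35=100011 pc3: +8 =246
r36=100100 pc2: +4 =250
r37=100101 pc3: +8 =258
r38=100110 pc3: +8 =266
r39=100111 pc4: +16 =282
r40=101000 pc2: +4 =286
r41=101001 pc3: +8 =294
r42=101010 pc3: +8 =302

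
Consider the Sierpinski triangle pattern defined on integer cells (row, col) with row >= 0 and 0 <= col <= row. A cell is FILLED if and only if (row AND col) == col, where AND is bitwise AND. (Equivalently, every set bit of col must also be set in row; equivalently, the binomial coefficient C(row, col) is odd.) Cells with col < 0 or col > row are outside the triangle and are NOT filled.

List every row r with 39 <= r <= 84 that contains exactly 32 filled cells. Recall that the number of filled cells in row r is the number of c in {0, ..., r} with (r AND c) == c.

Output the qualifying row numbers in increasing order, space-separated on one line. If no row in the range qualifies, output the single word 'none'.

Answer: 47 55 59 61 62 79

Derivation:
Row r has 2^popcount(r) filled cells, so we need popcount(r) = log2(32) = 5.
Scan r = 39..84 and keep those with exactly 5 one-bits:
r=39=100111 popcount=4 -> skip
r=40=101000 popcount=2 -> skip
r=41=101001 popcount=3 -> skip
r=42=101010 popcount=3 -> skip
r=43=101011 popcount=4 -> skip
r=44=101100 popcount=3 -> skip
r=45=101101 popcount=4 -> skip
r=46=101110 popcount=4 -> skip
r=47=101111 popcount=5 -> KEEP
r=48=110000 popcount=2 -> skip
r=49=110001 popcount=3 -> skip
r=50=110010 popcount=3 -> skip
r=51=110011 popcount=4 -> skip
r=52=110100 popcount=3 -> skip
r=53=110101 popcount=4 -> skip
r=54=110110 popcount=4 -> skip
r=55=110111 popcount=5 -> KEEP
r=56=111000 popcount=3 -> skip
r=57=111001 popcount=4 -> skip
r=58=111010 popcount=4 -> skip
r=59=111011 popcount=5 -> KEEP
r=60=111100 popcount=4 -> skip
r=61=111101 popcount=5 -> KEEP
r=62=111110 popcount=5 -> KEEP
r=63=111111 popcount=6 -> skip
r=64=1000000 popcount=1 -> skip
r=65=1000001 popcount=2 -> skip
r=66=1000010 popcount=2 -> skip
r=67=1000011 popcount=3 -> skip
r=68=1000100 popcount=2 -> skip
r=69=1000101 popcount=3 -> skip
r=70=1000110 popcount=3 -> skip
r=71=1000111 popcount=4 -> skip
r=72=1001000 popcount=2 -> skip
r=73=1001001 popcount=3 -> skip
r=74=1001010 popcount=3 -> skip
r=75=1001011 popcount=4 -> skip
r=76=1001100 popcount=3 -> skip
r=77=1001101 popcount=4 -> skip
r=78=1001110 popcount=4 -> skip
r=79=1001111 popcount=5 -> KEEP
r=80=1010000 popcount=2 -> skip
r=81=1010001 popcount=3 -> skip
r=82=1010010 popcount=3 -> skip
r=83=1010011 popcount=4 -> skip
r=84=1010100 popcount=3 -> skip
Kept rows: 47 55 59 61 62 79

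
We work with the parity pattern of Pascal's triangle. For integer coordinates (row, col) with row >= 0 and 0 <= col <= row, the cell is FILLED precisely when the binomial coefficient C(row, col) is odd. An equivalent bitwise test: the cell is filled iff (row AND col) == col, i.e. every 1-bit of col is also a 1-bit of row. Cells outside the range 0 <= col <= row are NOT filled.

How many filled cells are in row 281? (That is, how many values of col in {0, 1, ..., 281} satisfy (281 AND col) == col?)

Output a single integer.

Answer: 16

Derivation:
281 in binary = 100011001
popcount(281) = number of 1-bits in 100011001 = 4
A col c satisfies (281 AND c) == c iff every set bit of c is also set in 281; each of the 4 set bits of 281 can independently be on or off in c.
count = 2^4 = 16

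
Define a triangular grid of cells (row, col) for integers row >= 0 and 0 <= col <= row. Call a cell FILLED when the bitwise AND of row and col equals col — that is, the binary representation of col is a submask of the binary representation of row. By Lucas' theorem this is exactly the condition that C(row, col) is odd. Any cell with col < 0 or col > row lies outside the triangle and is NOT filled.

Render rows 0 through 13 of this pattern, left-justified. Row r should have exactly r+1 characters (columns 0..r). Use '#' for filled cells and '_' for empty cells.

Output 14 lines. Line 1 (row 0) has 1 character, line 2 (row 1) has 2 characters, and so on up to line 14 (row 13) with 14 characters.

r0=0: #
r1=1: ##
r2=10: #_#
r3=11: ####
r4=100: #___#
r5=101: ##__##
r6=110: #_#_#_#
r7=111: ########
r8=1000: #_______#
r9=1001: ##______##
r10=1010: #_#_____#_#
r11=1011: ####____####
r12=1100: #___#___#___#
r13=1101: ##__##__##__##

Answer: #
##
#_#
####
#___#
##__##
#_#_#_#
########
#_______#
##______##
#_#_____#_#
####____####
#___#___#___#
##__##__##__##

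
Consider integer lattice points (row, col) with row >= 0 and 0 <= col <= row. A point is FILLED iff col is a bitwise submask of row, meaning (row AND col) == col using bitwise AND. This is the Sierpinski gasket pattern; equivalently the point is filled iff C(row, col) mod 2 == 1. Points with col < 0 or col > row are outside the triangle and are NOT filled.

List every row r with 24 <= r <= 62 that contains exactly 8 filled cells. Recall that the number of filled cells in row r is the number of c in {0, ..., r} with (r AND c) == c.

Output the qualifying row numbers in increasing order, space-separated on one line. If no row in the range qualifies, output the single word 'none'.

Row r has 2^popcount(r) filled cells, so we need popcount(r) = log2(8) = 3.
Scan r = 24..62 and keep those with exactly 3 one-bits:
r=24=11000 popcount=2 -> skip
r=25=11001 popcount=3 -> KEEP
r=26=11010 popcount=3 -> KEEP
r=27=11011 popcount=4 -> skip
r=28=11100 popcount=3 -> KEEP
r=29=11101 popcount=4 -> skip
r=30=11110 popcount=4 -> skip
r=31=11111 popcount=5 -> skip
r=32=100000 popcount=1 -> skip
r=33=100001 popcount=2 -> skip
r=34=100010 popcount=2 -> skip
r=35=100011 popcount=3 -> KEEP
r=36=100100 popcount=2 -> skip
r=37=100101 popcount=3 -> KEEP
r=38=100110 popcount=3 -> KEEP
r=39=100111 popcount=4 -> skip
r=40=101000 popcount=2 -> skip
r=41=101001 popcount=3 -> KEEP
r=42=101010 popcount=3 -> KEEP
r=43=101011 popcount=4 -> skip
r=44=101100 popcount=3 -> KEEP
r=45=101101 popcount=4 -> skip
r=46=101110 popcount=4 -> skip
r=47=101111 popcount=5 -> skip
r=48=110000 popcount=2 -> skip
r=49=110001 popcount=3 -> KEEP
r=50=110010 popcount=3 -> KEEP
r=51=110011 popcount=4 -> skip
r=52=110100 popcount=3 -> KEEP
r=53=110101 popcount=4 -> skip
r=54=110110 popcount=4 -> skip
r=55=110111 popcount=5 -> skip
r=56=111000 popcount=3 -> KEEP
r=57=111001 popcount=4 -> skip
r=58=111010 popcount=4 -> skip
r=59=111011 popcount=5 -> skip
r=60=111100 popcount=4 -> skip
r=61=111101 popcount=5 -> skip
r=62=111110 popcount=5 -> skip
Kept rows: 25 26 28 35 37 38 41 42 44 49 50 52 56

Answer: 25 26 28 35 37 38 41 42 44 49 50 52 56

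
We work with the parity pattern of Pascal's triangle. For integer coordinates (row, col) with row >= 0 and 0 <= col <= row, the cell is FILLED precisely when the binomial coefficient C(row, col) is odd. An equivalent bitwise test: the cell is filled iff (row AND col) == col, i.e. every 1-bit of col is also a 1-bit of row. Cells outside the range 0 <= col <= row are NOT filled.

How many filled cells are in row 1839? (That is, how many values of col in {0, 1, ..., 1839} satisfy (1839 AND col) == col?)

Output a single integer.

Answer: 256

Derivation:
1839 in binary = 11100101111
popcount(1839) = number of 1-bits in 11100101111 = 8
A col c satisfies (1839 AND c) == c iff every set bit of c is also set in 1839; each of the 8 set bits of 1839 can independently be on or off in c.
count = 2^8 = 256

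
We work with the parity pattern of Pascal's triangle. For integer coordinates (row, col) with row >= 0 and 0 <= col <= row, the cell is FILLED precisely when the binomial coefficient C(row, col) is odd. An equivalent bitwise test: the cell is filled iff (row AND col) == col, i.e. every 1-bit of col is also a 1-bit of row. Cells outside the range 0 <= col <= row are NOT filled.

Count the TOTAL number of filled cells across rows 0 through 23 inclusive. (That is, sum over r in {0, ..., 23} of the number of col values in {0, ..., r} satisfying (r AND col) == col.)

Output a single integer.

Answer: 135

Derivation:
r0=0 pc0: +1 =1
r1=1 pc1: +2 =3
r2=10 pc1: +2 =5
r3=11 pc2: +4 =9
r4=100 pc1: +2 =11
r5=101 pc2: +4 =15
r6=110 pc2: +4 =19
r7=111 pc3: +8 =27
r8=1000 pc1: +2 =29
r9=1001 pc2: +4 =33
r10=1010 pc2: +4 =37
r11=1011 pc3: +8 =45
r12=1100 pc2: +4 =49
r13=1101 pc3: +8 =57
r14=1110 pc3: +8 =65
r15=1111 pc4: +16 =81
r16=10000 pc1: +2 =83
r17=10001 pc2: +4 =87
r18=10010 pc2: +4 =91
r19=10011 pc3: +8 =99
r20=10100 pc2: +4 =103
r21=10101 pc3: +8 =111
r22=10110 pc3: +8 =119
r23=10111 pc4: +16 =135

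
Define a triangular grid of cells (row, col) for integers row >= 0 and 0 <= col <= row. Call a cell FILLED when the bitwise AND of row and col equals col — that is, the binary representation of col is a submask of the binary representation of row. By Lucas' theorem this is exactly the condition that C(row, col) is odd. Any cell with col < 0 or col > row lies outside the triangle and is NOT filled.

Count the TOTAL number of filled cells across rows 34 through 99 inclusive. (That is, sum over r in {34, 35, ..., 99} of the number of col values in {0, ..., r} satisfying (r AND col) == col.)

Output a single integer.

Answer: 1002

Derivation:
r34=100010 pc2: +4 =4
r35=100011 pc3: +8 =12
r36=100100 pc2: +4 =16
r37=100101 pc3: +8 =24
r38=100110 pc3: +8 =32
r39=100111 pc4: +16 =48
r40=101000 pc2: +4 =52
r41=101001 pc3: +8 =60
r42=101010 pc3: +8 =68
r43=101011 pc4: +16 =84
r44=101100 pc3: +8 =92
r45=101101 pc4: +16 =108
r46=101110 pc4: +16 =124
r47=101111 pc5: +32 =156
r48=110000 pc2: +4 =160
r49=110001 pc3: +8 =168
r50=110010 pc3: +8 =176
r51=110011 pc4: +16 =192
r52=110100 pc3: +8 =200
r53=110101 pc4: +16 =216
r54=110110 pc4: +16 =232
r55=110111 pc5: +32 =264
r56=111000 pc3: +8 =272
r57=111001 pc4: +16 =288
r58=111010 pc4: +16 =304
r59=111011 pc5: +32 =336
r60=111100 pc4: +16 =352
r61=111101 pc5: +32 =384
r62=111110 pc5: +32 =416
r63=111111 pc6: +64 =480
r64=1000000 pc1: +2 =482
r65=1000001 pc2: +4 =486
r66=1000010 pc2: +4 =490
r67=1000011 pc3: +8 =498
r68=1000100 pc2: +4 =502
r69=1000101 pc3: +8 =510
r70=1000110 pc3: +8 =518
r71=1000111 pc4: +16 =534
r72=1001000 pc2: +4 =538
r73=1001001 pc3: +8 =546
r74=1001010 pc3: +8 =554
r75=1001011 pc4: +16 =570
r76=1001100 pc3: +8 =578
r77=1001101 pc4: +16 =594
r78=1001110 pc4: +16 =610
r79=1001111 pc5: +32 =642
r80=1010000 pc2: +4 =646
r81=1010001 pc3: +8 =654
r82=1010010 pc3: +8 =662
r83=1010011 pc4: +16 =678
r84=1010100 pc3: +8 =686
r85=1010101 pc4: +16 =702
r86=1010110 pc4: +16 =718
r87=1010111 pc5: +32 =750
r88=1011000 pc3: +8 =758
r89=1011001 pc4: +16 =774
r90=1011010 pc4: +16 =790
r91=1011011 pc5: +32 =822
r92=1011100 pc4: +16 =838
r93=1011101 pc5: +32 =870
r94=1011110 pc5: +32 =902
r95=1011111 pc6: +64 =966
r96=1100000 pc2: +4 =970
r97=1100001 pc3: +8 =978
r98=1100010 pc3: +8 =986
r99=1100011 pc4: +16 =1002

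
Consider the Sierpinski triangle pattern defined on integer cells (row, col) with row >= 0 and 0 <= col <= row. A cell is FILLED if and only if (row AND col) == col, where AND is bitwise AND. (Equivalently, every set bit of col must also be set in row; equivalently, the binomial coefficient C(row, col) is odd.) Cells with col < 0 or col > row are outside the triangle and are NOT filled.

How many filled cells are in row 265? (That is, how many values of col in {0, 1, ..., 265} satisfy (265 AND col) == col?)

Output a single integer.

265 in binary = 100001001
popcount(265) = number of 1-bits in 100001001 = 3
A col c satisfies (265 AND c) == c iff every set bit of c is also set in 265; each of the 3 set bits of 265 can independently be on or off in c.
count = 2^3 = 8

Answer: 8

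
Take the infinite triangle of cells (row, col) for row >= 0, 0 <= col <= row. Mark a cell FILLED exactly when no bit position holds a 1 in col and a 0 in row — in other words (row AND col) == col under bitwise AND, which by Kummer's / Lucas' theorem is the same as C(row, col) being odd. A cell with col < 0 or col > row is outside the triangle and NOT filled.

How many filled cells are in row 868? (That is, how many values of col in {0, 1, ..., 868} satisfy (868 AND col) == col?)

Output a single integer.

868 in binary = 1101100100
popcount(868) = number of 1-bits in 1101100100 = 5
A col c satisfies (868 AND c) == c iff every set bit of c is also set in 868; each of the 5 set bits of 868 can independently be on or off in c.
count = 2^5 = 32

Answer: 32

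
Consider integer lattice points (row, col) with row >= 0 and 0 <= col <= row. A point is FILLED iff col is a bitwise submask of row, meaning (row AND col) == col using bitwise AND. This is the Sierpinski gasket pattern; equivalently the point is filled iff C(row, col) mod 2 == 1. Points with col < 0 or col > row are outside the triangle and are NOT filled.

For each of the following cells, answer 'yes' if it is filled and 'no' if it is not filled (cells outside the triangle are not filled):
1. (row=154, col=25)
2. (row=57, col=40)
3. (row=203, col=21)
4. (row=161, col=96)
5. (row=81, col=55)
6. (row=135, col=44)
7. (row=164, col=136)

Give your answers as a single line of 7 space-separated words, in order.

(154,25): row=0b10011010, col=0b11001, row AND col = 0b11000 = 24; 24 != 25 -> empty
(57,40): row=0b111001, col=0b101000, row AND col = 0b101000 = 40; 40 == 40 -> filled
(203,21): row=0b11001011, col=0b10101, row AND col = 0b1 = 1; 1 != 21 -> empty
(161,96): row=0b10100001, col=0b1100000, row AND col = 0b100000 = 32; 32 != 96 -> empty
(81,55): row=0b1010001, col=0b110111, row AND col = 0b10001 = 17; 17 != 55 -> empty
(135,44): row=0b10000111, col=0b101100, row AND col = 0b100 = 4; 4 != 44 -> empty
(164,136): row=0b10100100, col=0b10001000, row AND col = 0b10000000 = 128; 128 != 136 -> empty

Answer: no yes no no no no no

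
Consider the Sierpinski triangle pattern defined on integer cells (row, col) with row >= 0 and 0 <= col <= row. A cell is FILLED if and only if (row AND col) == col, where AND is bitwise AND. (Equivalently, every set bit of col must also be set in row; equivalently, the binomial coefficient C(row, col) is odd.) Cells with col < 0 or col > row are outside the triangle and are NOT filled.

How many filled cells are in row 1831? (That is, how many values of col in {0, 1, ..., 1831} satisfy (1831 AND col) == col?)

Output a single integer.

1831 in binary = 11100100111
popcount(1831) = number of 1-bits in 11100100111 = 7
A col c satisfies (1831 AND c) == c iff every set bit of c is also set in 1831; each of the 7 set bits of 1831 can independently be on or off in c.
count = 2^7 = 128

Answer: 128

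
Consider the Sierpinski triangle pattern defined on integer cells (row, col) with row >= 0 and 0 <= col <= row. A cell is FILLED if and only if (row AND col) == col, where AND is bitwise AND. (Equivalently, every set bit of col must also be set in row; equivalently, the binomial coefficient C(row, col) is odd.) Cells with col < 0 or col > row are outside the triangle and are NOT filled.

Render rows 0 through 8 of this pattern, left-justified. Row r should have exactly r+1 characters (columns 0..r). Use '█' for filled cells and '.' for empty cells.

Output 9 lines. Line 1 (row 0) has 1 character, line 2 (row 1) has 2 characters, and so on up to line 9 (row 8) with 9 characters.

Answer: █
██
█.█
████
█...█
██..██
█.█.█.█
████████
█.......█

Derivation:
r0=0: █
r1=1: ██
r2=10: █.█
r3=11: ████
r4=100: █...█
r5=101: ██..██
r6=110: █.█.█.█
r7=111: ████████
r8=1000: █.......█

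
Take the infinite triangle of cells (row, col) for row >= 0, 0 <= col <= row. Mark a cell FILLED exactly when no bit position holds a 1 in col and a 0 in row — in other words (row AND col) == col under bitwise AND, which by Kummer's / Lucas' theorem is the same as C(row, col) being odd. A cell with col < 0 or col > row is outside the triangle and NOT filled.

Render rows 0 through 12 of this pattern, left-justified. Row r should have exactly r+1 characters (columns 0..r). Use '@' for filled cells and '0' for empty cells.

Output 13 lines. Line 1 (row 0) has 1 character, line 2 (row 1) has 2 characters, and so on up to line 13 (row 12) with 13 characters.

Answer: @
@@
@0@
@@@@
@000@
@@00@@
@0@0@0@
@@@@@@@@
@0000000@
@@000000@@
@0@00000@0@
@@@@0000@@@@
@000@000@000@

Derivation:
r0=0: @
r1=1: @@
r2=10: @0@
r3=11: @@@@
r4=100: @000@
r5=101: @@00@@
r6=110: @0@0@0@
r7=111: @@@@@@@@
r8=1000: @0000000@
r9=1001: @@000000@@
r10=1010: @0@00000@0@
r11=1011: @@@@0000@@@@
r12=1100: @000@000@000@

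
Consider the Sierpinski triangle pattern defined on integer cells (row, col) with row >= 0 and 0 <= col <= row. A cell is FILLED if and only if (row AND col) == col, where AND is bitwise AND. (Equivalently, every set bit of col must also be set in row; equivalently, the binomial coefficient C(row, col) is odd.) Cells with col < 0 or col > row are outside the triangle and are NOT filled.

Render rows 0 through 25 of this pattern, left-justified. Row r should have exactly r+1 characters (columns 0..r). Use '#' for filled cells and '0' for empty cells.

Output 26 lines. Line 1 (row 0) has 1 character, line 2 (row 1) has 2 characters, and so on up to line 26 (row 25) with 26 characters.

Answer: #
##
#0#
####
#000#
##00##
#0#0#0#
########
#0000000#
##000000##
#0#00000#0#
####0000####
#000#000#000#
##00##00##00##
#0#0#0#0#0#0#0#
################
#000000000000000#
##00000000000000##
#0#0000000000000#0#
####000000000000####
#000#00000000000#000#
##00##0000000000##00##
#0#0#0#000000000#0#0#0#
########00000000########
#0000000#0000000#0000000#
##000000##000000##000000##

Derivation:
r0=0: #
r1=1: ##
r2=10: #0#
r3=11: ####
r4=100: #000#
r5=101: ##00##
r6=110: #0#0#0#
r7=111: ########
r8=1000: #0000000#
r9=1001: ##000000##
r10=1010: #0#00000#0#
r11=1011: ####0000####
r12=1100: #000#000#000#
r13=1101: ##00##00##00##
r14=1110: #0#0#0#0#0#0#0#
r15=1111: ################
r16=10000: #000000000000000#
r17=10001: ##00000000000000##
r18=10010: #0#0000000000000#0#
r19=10011: ####000000000000####
r20=10100: #000#00000000000#000#
r21=10101: ##00##0000000000##00##
r22=10110: #0#0#0#000000000#0#0#0#
r23=10111: ########00000000########
r24=11000: #0000000#0000000#0000000#
r25=11001: ##000000##000000##000000##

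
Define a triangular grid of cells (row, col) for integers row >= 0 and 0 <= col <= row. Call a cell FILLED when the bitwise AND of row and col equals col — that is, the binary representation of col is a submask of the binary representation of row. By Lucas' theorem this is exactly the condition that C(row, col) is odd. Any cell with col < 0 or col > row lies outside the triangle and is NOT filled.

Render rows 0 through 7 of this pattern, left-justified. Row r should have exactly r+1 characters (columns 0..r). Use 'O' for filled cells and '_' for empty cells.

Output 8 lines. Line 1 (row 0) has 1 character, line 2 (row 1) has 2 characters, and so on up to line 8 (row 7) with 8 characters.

r0=0: O
r1=1: OO
r2=10: O_O
r3=11: OOOO
r4=100: O___O
r5=101: OO__OO
r6=110: O_O_O_O
r7=111: OOOOOOOO

Answer: O
OO
O_O
OOOO
O___O
OO__OO
O_O_O_O
OOOOOOOO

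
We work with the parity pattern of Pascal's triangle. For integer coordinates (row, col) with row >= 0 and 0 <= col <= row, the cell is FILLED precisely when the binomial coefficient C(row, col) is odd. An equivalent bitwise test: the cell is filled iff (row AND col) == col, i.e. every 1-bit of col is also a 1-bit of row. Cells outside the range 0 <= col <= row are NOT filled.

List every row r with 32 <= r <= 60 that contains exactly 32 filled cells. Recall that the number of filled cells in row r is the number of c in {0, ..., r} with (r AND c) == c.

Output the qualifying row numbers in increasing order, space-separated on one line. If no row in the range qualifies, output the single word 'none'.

Answer: 47 55 59

Derivation:
Row r has 2^popcount(r) filled cells, so we need popcount(r) = log2(32) = 5.
Scan r = 32..60 and keep those with exactly 5 one-bits:
r=32=100000 popcount=1 -> skip
r=33=100001 popcount=2 -> skip
r=34=100010 popcount=2 -> skip
r=35=100011 popcount=3 -> skip
r=36=100100 popcount=2 -> skip
r=37=100101 popcount=3 -> skip
r=38=100110 popcount=3 -> skip
r=39=100111 popcount=4 -> skip
r=40=101000 popcount=2 -> skip
r=41=101001 popcount=3 -> skip
r=42=101010 popcount=3 -> skip
r=43=101011 popcount=4 -> skip
r=44=101100 popcount=3 -> skip
r=45=101101 popcount=4 -> skip
r=46=101110 popcount=4 -> skip
r=47=101111 popcount=5 -> KEEP
r=48=110000 popcount=2 -> skip
r=49=110001 popcount=3 -> skip
r=50=110010 popcount=3 -> skip
r=51=110011 popcount=4 -> skip
r=52=110100 popcount=3 -> skip
r=53=110101 popcount=4 -> skip
r=54=110110 popcount=4 -> skip
r=55=110111 popcount=5 -> KEEP
r=56=111000 popcount=3 -> skip
r=57=111001 popcount=4 -> skip
r=58=111010 popcount=4 -> skip
r=59=111011 popcount=5 -> KEEP
r=60=111100 popcount=4 -> skip
Kept rows: 47 55 59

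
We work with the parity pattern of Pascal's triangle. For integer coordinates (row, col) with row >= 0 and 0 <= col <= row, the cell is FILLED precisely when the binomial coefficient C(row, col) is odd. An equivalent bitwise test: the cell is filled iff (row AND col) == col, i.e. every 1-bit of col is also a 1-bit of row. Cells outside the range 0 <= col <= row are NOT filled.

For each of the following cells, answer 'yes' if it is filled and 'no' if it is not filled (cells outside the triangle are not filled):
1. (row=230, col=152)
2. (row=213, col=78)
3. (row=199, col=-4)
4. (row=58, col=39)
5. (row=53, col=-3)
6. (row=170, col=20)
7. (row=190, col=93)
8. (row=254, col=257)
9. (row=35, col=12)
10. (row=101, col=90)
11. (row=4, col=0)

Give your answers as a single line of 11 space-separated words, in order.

Answer: no no no no no no no no no no yes

Derivation:
(230,152): row=0b11100110, col=0b10011000, row AND col = 0b10000000 = 128; 128 != 152 -> empty
(213,78): row=0b11010101, col=0b1001110, row AND col = 0b1000100 = 68; 68 != 78 -> empty
(199,-4): col outside [0, 199] -> not filled
(58,39): row=0b111010, col=0b100111, row AND col = 0b100010 = 34; 34 != 39 -> empty
(53,-3): col outside [0, 53] -> not filled
(170,20): row=0b10101010, col=0b10100, row AND col = 0b0 = 0; 0 != 20 -> empty
(190,93): row=0b10111110, col=0b1011101, row AND col = 0b11100 = 28; 28 != 93 -> empty
(254,257): col outside [0, 254] -> not filled
(35,12): row=0b100011, col=0b1100, row AND col = 0b0 = 0; 0 != 12 -> empty
(101,90): row=0b1100101, col=0b1011010, row AND col = 0b1000000 = 64; 64 != 90 -> empty
(4,0): row=0b100, col=0b0, row AND col = 0b0 = 0; 0 == 0 -> filled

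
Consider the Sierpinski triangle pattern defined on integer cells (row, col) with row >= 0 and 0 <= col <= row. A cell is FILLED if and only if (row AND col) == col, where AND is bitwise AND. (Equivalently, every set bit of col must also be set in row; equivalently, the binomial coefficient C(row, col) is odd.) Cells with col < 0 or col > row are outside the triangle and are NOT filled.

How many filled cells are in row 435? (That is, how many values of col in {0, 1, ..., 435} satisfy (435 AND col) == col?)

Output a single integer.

Answer: 64

Derivation:
435 in binary = 110110011
popcount(435) = number of 1-bits in 110110011 = 6
A col c satisfies (435 AND c) == c iff every set bit of c is also set in 435; each of the 6 set bits of 435 can independently be on or off in c.
count = 2^6 = 64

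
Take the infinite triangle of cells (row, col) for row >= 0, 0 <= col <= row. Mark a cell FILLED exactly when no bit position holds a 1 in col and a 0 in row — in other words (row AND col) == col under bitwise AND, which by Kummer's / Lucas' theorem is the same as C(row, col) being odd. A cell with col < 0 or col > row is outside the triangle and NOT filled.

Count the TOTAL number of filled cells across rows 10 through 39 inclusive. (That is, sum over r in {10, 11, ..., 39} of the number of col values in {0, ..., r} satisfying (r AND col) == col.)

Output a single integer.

r10=1010 pc2: +4 =4
r11=1011 pc3: +8 =12
r12=1100 pc2: +4 =16
r13=1101 pc3: +8 =24
r14=1110 pc3: +8 =32
r15=1111 pc4: +16 =48
r16=10000 pc1: +2 =50
r17=10001 pc2: +4 =54
r18=10010 pc2: +4 =58
r19=10011 pc3: +8 =66
r20=10100 pc2: +4 =70
r21=10101 pc3: +8 =78
r22=10110 pc3: +8 =86
r23=10111 pc4: +16 =102
r24=11000 pc2: +4 =106
r25=11001 pc3: +8 =114
r26=11010 pc3: +8 =122
r27=11011 pc4: +16 =138
r28=11100 pc3: +8 =146
r29=11101 pc4: +16 =162
r30=11110 pc4: +16 =178
r31=11111 pc5: +32 =210
r32=100000 pc1: +2 =212
r33=100001 pc2: +4 =216
r34=100010 pc2: +4 =220
r35=100011 pc3: +8 =228
r36=100100 pc2: +4 =232
r37=100101 pc3: +8 =240
r38=100110 pc3: +8 =248
r39=100111 pc4: +16 =264

Answer: 264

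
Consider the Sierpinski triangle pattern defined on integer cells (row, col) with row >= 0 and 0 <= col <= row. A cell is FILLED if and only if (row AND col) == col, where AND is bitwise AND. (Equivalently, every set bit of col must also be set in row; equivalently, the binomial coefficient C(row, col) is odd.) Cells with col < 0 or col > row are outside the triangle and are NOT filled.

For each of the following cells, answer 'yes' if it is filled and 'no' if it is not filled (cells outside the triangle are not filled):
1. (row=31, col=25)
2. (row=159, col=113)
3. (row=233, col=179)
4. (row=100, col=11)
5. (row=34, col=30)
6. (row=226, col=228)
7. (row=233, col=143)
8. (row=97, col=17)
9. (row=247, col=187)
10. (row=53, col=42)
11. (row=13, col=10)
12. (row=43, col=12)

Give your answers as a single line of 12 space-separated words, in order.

Answer: yes no no no no no no no no no no no

Derivation:
(31,25): row=0b11111, col=0b11001, row AND col = 0b11001 = 25; 25 == 25 -> filled
(159,113): row=0b10011111, col=0b1110001, row AND col = 0b10001 = 17; 17 != 113 -> empty
(233,179): row=0b11101001, col=0b10110011, row AND col = 0b10100001 = 161; 161 != 179 -> empty
(100,11): row=0b1100100, col=0b1011, row AND col = 0b0 = 0; 0 != 11 -> empty
(34,30): row=0b100010, col=0b11110, row AND col = 0b10 = 2; 2 != 30 -> empty
(226,228): col outside [0, 226] -> not filled
(233,143): row=0b11101001, col=0b10001111, row AND col = 0b10001001 = 137; 137 != 143 -> empty
(97,17): row=0b1100001, col=0b10001, row AND col = 0b1 = 1; 1 != 17 -> empty
(247,187): row=0b11110111, col=0b10111011, row AND col = 0b10110011 = 179; 179 != 187 -> empty
(53,42): row=0b110101, col=0b101010, row AND col = 0b100000 = 32; 32 != 42 -> empty
(13,10): row=0b1101, col=0b1010, row AND col = 0b1000 = 8; 8 != 10 -> empty
(43,12): row=0b101011, col=0b1100, row AND col = 0b1000 = 8; 8 != 12 -> empty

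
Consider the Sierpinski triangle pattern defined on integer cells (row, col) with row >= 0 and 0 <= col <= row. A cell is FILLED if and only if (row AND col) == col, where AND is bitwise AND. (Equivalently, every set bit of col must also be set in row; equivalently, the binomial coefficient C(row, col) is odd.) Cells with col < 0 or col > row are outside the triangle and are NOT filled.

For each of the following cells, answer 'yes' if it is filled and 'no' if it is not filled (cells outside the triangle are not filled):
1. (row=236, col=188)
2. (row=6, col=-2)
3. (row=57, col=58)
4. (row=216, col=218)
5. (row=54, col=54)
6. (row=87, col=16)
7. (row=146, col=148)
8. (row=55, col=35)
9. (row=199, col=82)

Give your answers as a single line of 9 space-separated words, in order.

(236,188): row=0b11101100, col=0b10111100, row AND col = 0b10101100 = 172; 172 != 188 -> empty
(6,-2): col outside [0, 6] -> not filled
(57,58): col outside [0, 57] -> not filled
(216,218): col outside [0, 216] -> not filled
(54,54): row=0b110110, col=0b110110, row AND col = 0b110110 = 54; 54 == 54 -> filled
(87,16): row=0b1010111, col=0b10000, row AND col = 0b10000 = 16; 16 == 16 -> filled
(146,148): col outside [0, 146] -> not filled
(55,35): row=0b110111, col=0b100011, row AND col = 0b100011 = 35; 35 == 35 -> filled
(199,82): row=0b11000111, col=0b1010010, row AND col = 0b1000010 = 66; 66 != 82 -> empty

Answer: no no no no yes yes no yes no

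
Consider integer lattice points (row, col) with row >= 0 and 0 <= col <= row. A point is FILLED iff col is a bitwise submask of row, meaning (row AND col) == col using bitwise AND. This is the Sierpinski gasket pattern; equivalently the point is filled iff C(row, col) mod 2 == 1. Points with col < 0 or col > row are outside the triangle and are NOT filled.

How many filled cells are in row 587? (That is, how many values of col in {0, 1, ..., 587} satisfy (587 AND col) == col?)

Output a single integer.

Answer: 32

Derivation:
587 in binary = 1001001011
popcount(587) = number of 1-bits in 1001001011 = 5
A col c satisfies (587 AND c) == c iff every set bit of c is also set in 587; each of the 5 set bits of 587 can independently be on or off in c.
count = 2^5 = 32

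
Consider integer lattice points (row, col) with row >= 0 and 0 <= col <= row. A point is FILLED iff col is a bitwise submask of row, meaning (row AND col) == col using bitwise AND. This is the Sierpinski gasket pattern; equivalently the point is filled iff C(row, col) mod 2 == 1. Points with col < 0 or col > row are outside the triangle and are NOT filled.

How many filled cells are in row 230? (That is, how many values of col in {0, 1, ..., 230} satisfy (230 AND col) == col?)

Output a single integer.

Answer: 32

Derivation:
230 in binary = 11100110
popcount(230) = number of 1-bits in 11100110 = 5
A col c satisfies (230 AND c) == c iff every set bit of c is also set in 230; each of the 5 set bits of 230 can independently be on or off in c.
count = 2^5 = 32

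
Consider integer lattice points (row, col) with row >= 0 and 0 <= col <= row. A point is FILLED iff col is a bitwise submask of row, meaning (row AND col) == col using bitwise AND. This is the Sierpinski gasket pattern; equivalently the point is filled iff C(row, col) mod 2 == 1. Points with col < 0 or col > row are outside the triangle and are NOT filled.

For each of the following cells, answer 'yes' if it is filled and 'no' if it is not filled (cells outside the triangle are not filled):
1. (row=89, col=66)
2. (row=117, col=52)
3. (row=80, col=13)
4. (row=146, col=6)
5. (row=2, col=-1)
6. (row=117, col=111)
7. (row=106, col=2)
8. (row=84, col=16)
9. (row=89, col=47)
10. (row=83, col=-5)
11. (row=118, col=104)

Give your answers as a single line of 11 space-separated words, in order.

Answer: no yes no no no no yes yes no no no

Derivation:
(89,66): row=0b1011001, col=0b1000010, row AND col = 0b1000000 = 64; 64 != 66 -> empty
(117,52): row=0b1110101, col=0b110100, row AND col = 0b110100 = 52; 52 == 52 -> filled
(80,13): row=0b1010000, col=0b1101, row AND col = 0b0 = 0; 0 != 13 -> empty
(146,6): row=0b10010010, col=0b110, row AND col = 0b10 = 2; 2 != 6 -> empty
(2,-1): col outside [0, 2] -> not filled
(117,111): row=0b1110101, col=0b1101111, row AND col = 0b1100101 = 101; 101 != 111 -> empty
(106,2): row=0b1101010, col=0b10, row AND col = 0b10 = 2; 2 == 2 -> filled
(84,16): row=0b1010100, col=0b10000, row AND col = 0b10000 = 16; 16 == 16 -> filled
(89,47): row=0b1011001, col=0b101111, row AND col = 0b1001 = 9; 9 != 47 -> empty
(83,-5): col outside [0, 83] -> not filled
(118,104): row=0b1110110, col=0b1101000, row AND col = 0b1100000 = 96; 96 != 104 -> empty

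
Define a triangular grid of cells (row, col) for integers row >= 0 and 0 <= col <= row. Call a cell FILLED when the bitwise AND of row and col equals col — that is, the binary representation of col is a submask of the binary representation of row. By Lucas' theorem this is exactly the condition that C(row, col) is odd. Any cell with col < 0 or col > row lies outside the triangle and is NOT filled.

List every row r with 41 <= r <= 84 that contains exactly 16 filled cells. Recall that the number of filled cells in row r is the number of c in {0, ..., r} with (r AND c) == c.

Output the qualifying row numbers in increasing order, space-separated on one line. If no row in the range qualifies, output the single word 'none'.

Answer: 43 45 46 51 53 54 57 58 60 71 75 77 78 83

Derivation:
Row r has 2^popcount(r) filled cells, so we need popcount(r) = log2(16) = 4.
Scan r = 41..84 and keep those with exactly 4 one-bits:
r=41=101001 popcount=3 -> skip
r=42=101010 popcount=3 -> skip
r=43=101011 popcount=4 -> KEEP
r=44=101100 popcount=3 -> skip
r=45=101101 popcount=4 -> KEEP
r=46=101110 popcount=4 -> KEEP
r=47=101111 popcount=5 -> skip
r=48=110000 popcount=2 -> skip
r=49=110001 popcount=3 -> skip
r=50=110010 popcount=3 -> skip
r=51=110011 popcount=4 -> KEEP
r=52=110100 popcount=3 -> skip
r=53=110101 popcount=4 -> KEEP
r=54=110110 popcount=4 -> KEEP
r=55=110111 popcount=5 -> skip
r=56=111000 popcount=3 -> skip
r=57=111001 popcount=4 -> KEEP
r=58=111010 popcount=4 -> KEEP
r=59=111011 popcount=5 -> skip
r=60=111100 popcount=4 -> KEEP
r=61=111101 popcount=5 -> skip
r=62=111110 popcount=5 -> skip
r=63=111111 popcount=6 -> skip
r=64=1000000 popcount=1 -> skip
r=65=1000001 popcount=2 -> skip
r=66=1000010 popcount=2 -> skip
r=67=1000011 popcount=3 -> skip
r=68=1000100 popcount=2 -> skip
r=69=1000101 popcount=3 -> skip
r=70=1000110 popcount=3 -> skip
r=71=1000111 popcount=4 -> KEEP
r=72=1001000 popcount=2 -> skip
r=73=1001001 popcount=3 -> skip
r=74=1001010 popcount=3 -> skip
r=75=1001011 popcount=4 -> KEEP
r=76=1001100 popcount=3 -> skip
r=77=1001101 popcount=4 -> KEEP
r=78=1001110 popcount=4 -> KEEP
r=79=1001111 popcount=5 -> skip
r=80=1010000 popcount=2 -> skip
r=81=1010001 popcount=3 -> skip
r=82=1010010 popcount=3 -> skip
r=83=1010011 popcount=4 -> KEEP
r=84=1010100 popcount=3 -> skip
Kept rows: 43 45 46 51 53 54 57 58 60 71 75 77 78 83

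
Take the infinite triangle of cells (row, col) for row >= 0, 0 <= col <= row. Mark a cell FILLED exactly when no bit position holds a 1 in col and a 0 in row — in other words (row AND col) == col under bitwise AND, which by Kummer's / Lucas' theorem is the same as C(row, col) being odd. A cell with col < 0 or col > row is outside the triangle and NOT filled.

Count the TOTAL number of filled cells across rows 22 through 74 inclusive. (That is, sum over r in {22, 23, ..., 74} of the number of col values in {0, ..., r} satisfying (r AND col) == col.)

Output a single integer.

r22=10110 pc3: +8 =8
r23=10111 pc4: +16 =24
r24=11000 pc2: +4 =28
r25=11001 pc3: +8 =36
r26=11010 pc3: +8 =44
r27=11011 pc4: +16 =60
r28=11100 pc3: +8 =68
r29=11101 pc4: +16 =84
r30=11110 pc4: +16 =100
r31=11111 pc5: +32 =132
r32=100000 pc1: +2 =134
r33=100001 pc2: +4 =138
r34=100010 pc2: +4 =142
r35=100011 pc3: +8 =150
r36=100100 pc2: +4 =154
r37=100101 pc3: +8 =162
r38=100110 pc3: +8 =170
r39=100111 pc4: +16 =186
r40=101000 pc2: +4 =190
r41=101001 pc3: +8 =198
r42=101010 pc3: +8 =206
r43=101011 pc4: +16 =222
r44=101100 pc3: +8 =230
r45=101101 pc4: +16 =246
r46=101110 pc4: +16 =262
r47=101111 pc5: +32 =294
r48=110000 pc2: +4 =298
r49=110001 pc3: +8 =306
r50=110010 pc3: +8 =314
r51=110011 pc4: +16 =330
r52=110100 pc3: +8 =338
r53=110101 pc4: +16 =354
r54=110110 pc4: +16 =370
r55=110111 pc5: +32 =402
r56=111000 pc3: +8 =410
r57=111001 pc4: +16 =426
r58=111010 pc4: +16 =442
r59=111011 pc5: +32 =474
r60=111100 pc4: +16 =490
r61=111101 pc5: +32 =522
r62=111110 pc5: +32 =554
r63=111111 pc6: +64 =618
r64=1000000 pc1: +2 =620
r65=1000001 pc2: +4 =624
r66=1000010 pc2: +4 =628
r67=1000011 pc3: +8 =636
r68=1000100 pc2: +4 =640
r69=1000101 pc3: +8 =648
r70=1000110 pc3: +8 =656
r71=1000111 pc4: +16 =672
r72=1001000 pc2: +4 =676
r73=1001001 pc3: +8 =684
r74=1001010 pc3: +8 =692

Answer: 692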